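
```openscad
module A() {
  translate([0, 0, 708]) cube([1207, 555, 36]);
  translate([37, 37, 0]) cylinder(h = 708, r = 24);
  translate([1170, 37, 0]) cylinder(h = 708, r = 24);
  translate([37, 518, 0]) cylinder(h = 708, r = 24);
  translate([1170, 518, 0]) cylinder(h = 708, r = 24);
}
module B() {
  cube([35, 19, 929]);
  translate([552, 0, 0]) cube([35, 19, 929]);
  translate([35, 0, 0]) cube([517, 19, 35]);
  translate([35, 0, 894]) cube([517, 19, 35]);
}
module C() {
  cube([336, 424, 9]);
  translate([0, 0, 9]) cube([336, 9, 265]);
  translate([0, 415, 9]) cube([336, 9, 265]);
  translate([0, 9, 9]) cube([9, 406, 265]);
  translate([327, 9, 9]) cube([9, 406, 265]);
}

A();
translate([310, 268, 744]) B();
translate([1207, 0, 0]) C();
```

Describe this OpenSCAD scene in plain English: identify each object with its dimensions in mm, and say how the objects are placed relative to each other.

A is a table: top 1207 mm (x) × 555 mm (y), 36 mm thick, upper face at z = 744 mm, on four round legs of 48 mm diameter, each leg's bounding box inset 13 mm from the nearest pair of top edges, running from z = 0 to the bottom of the top.

B is a picture frame with a 517×859 mm rectangular opening (x by z) and a uniform 35 mm border on every side. Frame depth is 19 mm along y. It is built from two vertical stiles running the full outside height and two horizontal rails spanning the gap between the stiles.

C is an open-topped rectangular box: outside dimensions 336×424×274 mm, with a uniform wall and base thickness of 9 mm. The base is a full 336×424 slab on the floor; four walls sit on top of the base. The front and back walls (the −y and +y sides) span the full width; the two side walls fit between them.

The picture frame is on top of the table, centred. The open box is against the table's +x side, with their −y faces flush.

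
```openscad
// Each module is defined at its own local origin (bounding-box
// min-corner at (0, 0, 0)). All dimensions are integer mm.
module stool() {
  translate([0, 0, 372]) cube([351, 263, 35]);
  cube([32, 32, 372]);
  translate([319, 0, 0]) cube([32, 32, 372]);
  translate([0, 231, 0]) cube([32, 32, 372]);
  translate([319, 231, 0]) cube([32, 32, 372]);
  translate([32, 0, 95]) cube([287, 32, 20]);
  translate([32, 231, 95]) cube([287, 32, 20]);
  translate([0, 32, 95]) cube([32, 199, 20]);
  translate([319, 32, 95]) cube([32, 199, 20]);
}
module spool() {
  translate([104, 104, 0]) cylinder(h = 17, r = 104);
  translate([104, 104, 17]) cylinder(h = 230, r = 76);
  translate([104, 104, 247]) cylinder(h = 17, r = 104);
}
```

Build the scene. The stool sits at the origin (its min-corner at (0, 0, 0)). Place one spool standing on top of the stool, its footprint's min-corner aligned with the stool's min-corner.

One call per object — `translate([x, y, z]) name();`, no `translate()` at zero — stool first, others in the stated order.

stool();
translate([0, 0, 407]) spool();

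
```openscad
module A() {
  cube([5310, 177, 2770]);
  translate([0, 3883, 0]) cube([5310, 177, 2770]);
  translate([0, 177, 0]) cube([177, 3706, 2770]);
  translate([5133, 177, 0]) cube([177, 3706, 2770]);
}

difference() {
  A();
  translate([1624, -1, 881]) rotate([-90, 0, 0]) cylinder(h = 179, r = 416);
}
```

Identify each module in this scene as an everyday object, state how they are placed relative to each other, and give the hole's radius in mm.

A is a house frame. The house frame has a circular hole through its front wall. The hole's radius is 416 mm.

The subtracted cylinder has r = 416 mm.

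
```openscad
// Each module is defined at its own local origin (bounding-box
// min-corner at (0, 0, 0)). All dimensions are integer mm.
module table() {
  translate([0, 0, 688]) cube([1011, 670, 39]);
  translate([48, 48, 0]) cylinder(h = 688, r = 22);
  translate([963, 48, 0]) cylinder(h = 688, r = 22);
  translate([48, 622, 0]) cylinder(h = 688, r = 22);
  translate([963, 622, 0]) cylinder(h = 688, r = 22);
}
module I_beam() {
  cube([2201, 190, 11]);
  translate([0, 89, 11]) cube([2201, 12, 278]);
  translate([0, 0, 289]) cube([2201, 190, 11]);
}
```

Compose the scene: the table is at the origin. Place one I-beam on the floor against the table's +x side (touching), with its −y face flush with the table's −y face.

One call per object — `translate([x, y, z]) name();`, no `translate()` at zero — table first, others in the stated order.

table();
translate([1011, 0, 0]) I_beam();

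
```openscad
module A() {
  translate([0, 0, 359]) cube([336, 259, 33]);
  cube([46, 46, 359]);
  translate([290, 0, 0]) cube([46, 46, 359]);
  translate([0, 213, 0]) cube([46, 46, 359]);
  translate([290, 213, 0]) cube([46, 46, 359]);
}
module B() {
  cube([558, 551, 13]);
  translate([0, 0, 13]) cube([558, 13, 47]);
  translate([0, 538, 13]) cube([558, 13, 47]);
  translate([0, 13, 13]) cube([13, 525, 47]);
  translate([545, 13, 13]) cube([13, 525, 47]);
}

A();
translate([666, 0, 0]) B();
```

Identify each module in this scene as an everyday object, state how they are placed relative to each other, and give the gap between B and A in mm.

A is a stool. B is an open box. The open box is on the floor beside the stool on its +x side. The gap between the open box and the stool is 330 mm.

The open box's nearest face is 330 mm from the stool's +x face.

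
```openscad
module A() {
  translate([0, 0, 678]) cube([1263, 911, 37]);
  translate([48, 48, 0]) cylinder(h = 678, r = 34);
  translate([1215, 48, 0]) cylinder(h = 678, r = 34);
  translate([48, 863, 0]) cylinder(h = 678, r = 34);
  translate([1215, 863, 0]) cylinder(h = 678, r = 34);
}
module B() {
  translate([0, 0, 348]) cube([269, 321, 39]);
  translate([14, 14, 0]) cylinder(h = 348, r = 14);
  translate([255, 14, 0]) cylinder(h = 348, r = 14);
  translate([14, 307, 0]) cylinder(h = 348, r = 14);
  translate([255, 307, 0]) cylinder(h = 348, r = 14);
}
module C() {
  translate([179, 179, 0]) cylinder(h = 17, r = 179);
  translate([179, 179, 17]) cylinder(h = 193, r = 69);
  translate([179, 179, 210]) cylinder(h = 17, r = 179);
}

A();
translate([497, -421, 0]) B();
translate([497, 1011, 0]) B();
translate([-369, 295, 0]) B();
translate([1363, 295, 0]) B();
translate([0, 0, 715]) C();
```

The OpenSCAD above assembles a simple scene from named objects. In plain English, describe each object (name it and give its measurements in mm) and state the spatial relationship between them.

A is a rectangular dining table. The top is 1263×911×37 mm with its upper surface at z = 715 mm. It stands on four round legs of 68 mm diameter, each leg's bounding box inset 14 mm from the nearest pair of top edges, running from the floor to the underside of the top.

B is a four-legged stool. The seat is a 269×321×39 mm slab whose top surface is at z = 387 mm; four round legs, each 28 mm in diameter, run from the floor (z = 0) to the underside of the seat, each leg's axis is inset half a diameter from the nearest pair of seat edges (so the leg's bounding box is flush with the corner).

C is a spool: two coaxial disc flanges of radius 179 mm and thickness 17 mm, joined by a core cylinder of radius 69 mm and height 193 mm. The lower flange rests on z = 0 and the three cylinders share a vertical axis.

Four stools sit around the table at the −y, +y, −x, +x sides. The spool is on top of the table.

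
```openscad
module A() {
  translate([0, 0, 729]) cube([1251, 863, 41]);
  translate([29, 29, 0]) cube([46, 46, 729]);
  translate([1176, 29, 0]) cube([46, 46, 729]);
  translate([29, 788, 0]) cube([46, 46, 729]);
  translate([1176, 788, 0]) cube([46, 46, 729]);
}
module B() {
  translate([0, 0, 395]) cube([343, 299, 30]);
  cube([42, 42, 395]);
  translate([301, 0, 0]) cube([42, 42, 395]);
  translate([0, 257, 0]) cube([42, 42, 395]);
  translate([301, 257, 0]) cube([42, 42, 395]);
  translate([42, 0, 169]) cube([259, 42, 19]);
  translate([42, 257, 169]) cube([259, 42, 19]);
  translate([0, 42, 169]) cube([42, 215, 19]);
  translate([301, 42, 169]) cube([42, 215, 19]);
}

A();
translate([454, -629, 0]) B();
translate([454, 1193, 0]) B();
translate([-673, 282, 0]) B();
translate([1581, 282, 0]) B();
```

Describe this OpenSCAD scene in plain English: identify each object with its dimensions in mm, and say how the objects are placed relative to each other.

A is a table with a 1251×863 mm rectangular top, 41 mm thick, top surface at z = 770 mm, supported by four 46×46 mm square legs, each inset 29 mm from the nearest pair of top edges, running from the floor.

B is a four-legged stool. The seat is a 343×299×30 mm slab whose top surface is at z = 425 mm; four square legs, each 42×42 mm in cross-section, run from the floor (z = 0) to the underside of the seat, each flush with a corner of the seat. Four stretchers, 42 mm wide and 19 mm tall, connect adjacent legs with their undersides at z = 169 mm, each running between the inner faces of the legs it joins and aligned with the legs' outer faces on the other axis.

Four stools sit around the table at the −y, +y, −x, +x sides.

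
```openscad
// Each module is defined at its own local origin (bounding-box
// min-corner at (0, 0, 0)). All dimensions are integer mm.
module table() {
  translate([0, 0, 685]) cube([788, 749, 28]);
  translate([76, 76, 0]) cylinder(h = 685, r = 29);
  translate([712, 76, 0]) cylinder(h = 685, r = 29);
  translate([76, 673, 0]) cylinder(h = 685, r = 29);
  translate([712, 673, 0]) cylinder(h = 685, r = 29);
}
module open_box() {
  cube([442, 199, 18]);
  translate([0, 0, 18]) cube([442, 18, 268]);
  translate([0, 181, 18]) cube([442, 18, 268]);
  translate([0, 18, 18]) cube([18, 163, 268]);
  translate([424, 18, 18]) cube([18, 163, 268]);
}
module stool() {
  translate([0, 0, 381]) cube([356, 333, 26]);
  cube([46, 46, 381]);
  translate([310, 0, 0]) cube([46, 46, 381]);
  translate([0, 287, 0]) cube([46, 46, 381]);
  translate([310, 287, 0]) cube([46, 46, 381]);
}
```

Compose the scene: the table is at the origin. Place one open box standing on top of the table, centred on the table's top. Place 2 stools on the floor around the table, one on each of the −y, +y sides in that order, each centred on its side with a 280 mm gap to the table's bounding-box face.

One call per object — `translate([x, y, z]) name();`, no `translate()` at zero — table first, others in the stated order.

table();
translate([173, 275, 713]) open_box();
translate([216, -613, 0]) stool();
translate([216, 1029, 0]) stool();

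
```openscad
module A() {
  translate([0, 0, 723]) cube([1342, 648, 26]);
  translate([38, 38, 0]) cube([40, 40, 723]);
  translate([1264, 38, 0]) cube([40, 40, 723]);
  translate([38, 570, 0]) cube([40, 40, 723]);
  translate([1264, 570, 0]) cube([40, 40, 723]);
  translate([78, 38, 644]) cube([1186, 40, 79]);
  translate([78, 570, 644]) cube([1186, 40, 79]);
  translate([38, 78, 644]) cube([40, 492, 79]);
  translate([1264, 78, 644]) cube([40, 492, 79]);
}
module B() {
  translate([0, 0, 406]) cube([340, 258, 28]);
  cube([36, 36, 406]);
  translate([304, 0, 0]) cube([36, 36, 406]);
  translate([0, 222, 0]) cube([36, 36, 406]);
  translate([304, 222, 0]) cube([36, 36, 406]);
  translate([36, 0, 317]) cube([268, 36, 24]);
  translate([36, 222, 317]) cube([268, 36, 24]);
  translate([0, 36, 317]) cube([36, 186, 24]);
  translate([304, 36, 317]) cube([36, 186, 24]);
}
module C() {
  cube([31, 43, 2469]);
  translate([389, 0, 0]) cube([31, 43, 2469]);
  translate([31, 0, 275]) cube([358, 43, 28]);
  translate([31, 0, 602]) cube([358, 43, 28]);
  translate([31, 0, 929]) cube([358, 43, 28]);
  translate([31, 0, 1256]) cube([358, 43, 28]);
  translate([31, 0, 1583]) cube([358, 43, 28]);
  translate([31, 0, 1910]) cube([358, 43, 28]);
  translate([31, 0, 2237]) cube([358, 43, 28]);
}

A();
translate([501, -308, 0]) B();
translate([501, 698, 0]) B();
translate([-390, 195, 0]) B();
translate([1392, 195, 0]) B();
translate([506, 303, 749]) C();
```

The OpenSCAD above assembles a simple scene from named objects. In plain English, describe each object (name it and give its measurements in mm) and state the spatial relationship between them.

A is a rectangular dining table. The top is 1342×648×26 mm with its upper surface at z = 749 mm. It stands on four 40×40 mm square legs, each inset 38 mm from the nearest pair of top edges, running from the floor to the underside of the top. Four apron rails, 40 mm thick and 79 mm tall, run between adjacent legs with their top edges flush with the underside of the top and their outer faces flush with the legs' outer faces.

B is a four-legged stool. The seat is 340×258 mm, 28 mm thick, top at z = 434 mm. It stands on four square legs, each 36×36 mm in cross-section, from z = 0 to the seat underside, each flush with a corner of the seat. Four stretchers, 36 mm wide and 24 mm tall, connect adjacent legs with their undersides at z = 317 mm, each running between the inner faces of the legs it joins and aligned with the legs' outer faces on the other axis.

C is a straight ladder. Two 31×43 mm vertical rails, 2469 mm tall, stand 420 mm apart (outside-to-outside) with their front faces coplanar on the −y side. 7 rungs, each 43 mm deep and 28 mm tall, span between the inner faces of the rails, front faces flush with the rails. The lowest rung's underside is at z = 275 mm and rungs are spaced 327 mm apart (underside to underside).

Four stools sit around the table at the −y, +y, −x, +x sides. The ladder is on top of the table.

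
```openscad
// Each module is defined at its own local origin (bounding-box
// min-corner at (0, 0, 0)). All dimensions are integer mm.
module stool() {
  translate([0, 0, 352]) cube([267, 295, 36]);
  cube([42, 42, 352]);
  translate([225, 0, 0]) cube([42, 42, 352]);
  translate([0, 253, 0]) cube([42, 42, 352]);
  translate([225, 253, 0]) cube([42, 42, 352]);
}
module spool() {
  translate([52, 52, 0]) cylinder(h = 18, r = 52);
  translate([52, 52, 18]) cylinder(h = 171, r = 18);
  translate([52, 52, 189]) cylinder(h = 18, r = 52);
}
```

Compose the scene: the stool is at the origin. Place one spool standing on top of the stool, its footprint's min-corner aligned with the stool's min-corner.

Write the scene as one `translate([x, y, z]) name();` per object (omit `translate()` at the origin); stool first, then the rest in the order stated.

stool();
translate([0, 0, 388]) spool();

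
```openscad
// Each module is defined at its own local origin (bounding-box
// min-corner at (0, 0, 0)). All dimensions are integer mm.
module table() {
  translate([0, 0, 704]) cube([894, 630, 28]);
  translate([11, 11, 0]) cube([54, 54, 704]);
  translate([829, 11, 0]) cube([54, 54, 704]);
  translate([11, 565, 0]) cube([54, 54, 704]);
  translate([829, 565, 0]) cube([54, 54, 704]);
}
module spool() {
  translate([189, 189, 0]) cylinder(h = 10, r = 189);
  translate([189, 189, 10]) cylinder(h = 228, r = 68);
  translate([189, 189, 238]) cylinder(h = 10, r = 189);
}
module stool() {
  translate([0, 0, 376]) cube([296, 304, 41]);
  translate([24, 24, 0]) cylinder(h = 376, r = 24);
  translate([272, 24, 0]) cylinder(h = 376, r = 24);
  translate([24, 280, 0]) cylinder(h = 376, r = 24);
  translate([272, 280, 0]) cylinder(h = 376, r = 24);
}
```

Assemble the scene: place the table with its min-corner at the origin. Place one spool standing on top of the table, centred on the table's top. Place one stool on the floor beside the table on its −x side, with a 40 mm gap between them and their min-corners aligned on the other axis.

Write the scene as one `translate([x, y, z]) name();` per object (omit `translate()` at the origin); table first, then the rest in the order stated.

table();
translate([258, 126, 732]) spool();
translate([-336, 0, 0]) stool();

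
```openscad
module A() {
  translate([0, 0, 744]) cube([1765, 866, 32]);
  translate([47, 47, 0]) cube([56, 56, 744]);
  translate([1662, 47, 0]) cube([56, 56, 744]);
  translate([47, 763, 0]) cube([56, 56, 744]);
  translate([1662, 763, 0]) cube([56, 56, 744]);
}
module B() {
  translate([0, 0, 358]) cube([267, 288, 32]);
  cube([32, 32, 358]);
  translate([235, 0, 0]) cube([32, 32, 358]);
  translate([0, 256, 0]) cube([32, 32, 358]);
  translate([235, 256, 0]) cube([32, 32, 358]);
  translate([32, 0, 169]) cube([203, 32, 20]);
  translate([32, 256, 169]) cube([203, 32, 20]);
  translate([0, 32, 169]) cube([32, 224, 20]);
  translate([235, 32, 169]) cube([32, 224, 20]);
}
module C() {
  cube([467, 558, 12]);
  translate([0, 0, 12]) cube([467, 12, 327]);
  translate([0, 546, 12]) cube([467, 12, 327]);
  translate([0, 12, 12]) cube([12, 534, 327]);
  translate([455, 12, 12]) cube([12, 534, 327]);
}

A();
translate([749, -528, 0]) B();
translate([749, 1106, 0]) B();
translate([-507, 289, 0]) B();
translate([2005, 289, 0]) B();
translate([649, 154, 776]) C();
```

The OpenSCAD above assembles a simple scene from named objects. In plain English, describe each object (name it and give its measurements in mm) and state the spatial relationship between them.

A is a table: top 1765 mm (x) × 866 mm (y), 32 mm thick, upper face at z = 776 mm, on four 56×56 mm square legs, each inset 47 mm from the nearest pair of top edges, running from z = 0 to the bottom of the top.

B is a simple wooden stool: a rectangular seat 267 mm (x) by 288 mm (y), 32 mm thick, top face at z = 390 mm, on four square legs, each 32×32 mm in cross-section. The legs rest on z = 0, each flush with a corner of the seat. Four stretchers, 32 mm wide and 20 mm tall, connect adjacent legs with their undersides at z = 169 mm, each running between the inner faces of the legs it joins and aligned with the legs' outer faces on the other axis.

C is an open-topped rectangular box: outside dimensions 467×558×339 mm, with a uniform wall and base thickness of 12 mm. The base is a full 467×558 slab on the floor; four walls sit on top of the base. The front and back walls (the −y and +y sides) span the full width; the two side walls fit between them.

Four stools sit around the table at the −y, +y, −x, +x sides. The open box is on top of the table, centred.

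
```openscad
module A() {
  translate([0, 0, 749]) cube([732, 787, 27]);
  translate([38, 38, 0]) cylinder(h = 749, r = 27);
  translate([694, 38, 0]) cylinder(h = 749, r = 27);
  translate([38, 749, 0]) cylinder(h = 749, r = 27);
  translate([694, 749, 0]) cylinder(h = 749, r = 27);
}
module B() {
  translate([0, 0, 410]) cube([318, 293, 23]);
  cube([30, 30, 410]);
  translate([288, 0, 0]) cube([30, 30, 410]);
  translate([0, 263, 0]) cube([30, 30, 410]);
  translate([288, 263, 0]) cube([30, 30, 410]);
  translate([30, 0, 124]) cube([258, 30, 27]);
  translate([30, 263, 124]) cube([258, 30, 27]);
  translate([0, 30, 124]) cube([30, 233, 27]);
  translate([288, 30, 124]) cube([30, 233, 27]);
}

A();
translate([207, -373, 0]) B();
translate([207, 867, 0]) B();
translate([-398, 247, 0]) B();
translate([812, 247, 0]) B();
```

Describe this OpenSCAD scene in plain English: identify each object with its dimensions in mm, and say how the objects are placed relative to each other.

A is a rectangular dining table. The top is 732×787×27 mm with its upper surface at z = 776 mm. It stands on four round legs of 54 mm diameter, each leg's bounding box inset 11 mm from the nearest pair of top edges, running from the floor to the underside of the top.

B is a simple wooden stool: a rectangular seat 318 mm (x) by 293 mm (y), 23 mm thick, top face at z = 433 mm, on four square legs, each 30×30 mm in cross-section. The legs rest on z = 0, each flush with a corner of the seat. Four stretchers, 30 mm wide and 27 mm tall, connect adjacent legs with their undersides at z = 124 mm, each running between the inner faces of the legs it joins and aligned with the legs' outer faces on the other axis.

Four stools sit around the table at the −y, +y, −x, +x sides.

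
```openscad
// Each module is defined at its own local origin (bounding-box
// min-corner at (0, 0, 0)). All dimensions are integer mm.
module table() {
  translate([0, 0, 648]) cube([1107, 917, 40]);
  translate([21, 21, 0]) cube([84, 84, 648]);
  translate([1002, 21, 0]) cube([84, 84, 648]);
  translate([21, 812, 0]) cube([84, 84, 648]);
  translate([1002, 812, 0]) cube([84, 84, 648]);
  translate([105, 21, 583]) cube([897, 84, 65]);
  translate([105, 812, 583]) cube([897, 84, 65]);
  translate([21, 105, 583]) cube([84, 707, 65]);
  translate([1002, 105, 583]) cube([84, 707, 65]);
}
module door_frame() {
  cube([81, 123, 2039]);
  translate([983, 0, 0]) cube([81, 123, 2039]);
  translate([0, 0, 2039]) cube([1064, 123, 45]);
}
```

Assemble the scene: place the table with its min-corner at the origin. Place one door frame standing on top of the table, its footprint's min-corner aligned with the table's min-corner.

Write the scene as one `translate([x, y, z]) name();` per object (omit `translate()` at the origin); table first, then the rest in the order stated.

table();
translate([0, 0, 688]) door_frame();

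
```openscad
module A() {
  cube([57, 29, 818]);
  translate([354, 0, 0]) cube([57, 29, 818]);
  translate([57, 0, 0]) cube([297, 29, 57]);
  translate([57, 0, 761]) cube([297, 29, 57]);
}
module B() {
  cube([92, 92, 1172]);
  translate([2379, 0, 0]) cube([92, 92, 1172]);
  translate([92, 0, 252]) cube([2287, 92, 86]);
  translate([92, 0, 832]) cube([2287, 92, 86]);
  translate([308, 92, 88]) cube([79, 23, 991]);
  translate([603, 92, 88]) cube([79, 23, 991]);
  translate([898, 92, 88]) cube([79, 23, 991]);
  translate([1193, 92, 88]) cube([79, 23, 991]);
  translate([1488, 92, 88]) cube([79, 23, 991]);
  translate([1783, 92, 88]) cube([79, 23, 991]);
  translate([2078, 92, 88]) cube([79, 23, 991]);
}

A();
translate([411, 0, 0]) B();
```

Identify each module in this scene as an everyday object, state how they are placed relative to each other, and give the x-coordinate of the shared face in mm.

The picture frame's +x face and the fence section's −x face are both at x = 411 mm.

A is a picture frame. B is a fence section. The fence section is against the picture frame's +x side, with their −y faces flush. The x-coordinate of the shared face is 411 mm.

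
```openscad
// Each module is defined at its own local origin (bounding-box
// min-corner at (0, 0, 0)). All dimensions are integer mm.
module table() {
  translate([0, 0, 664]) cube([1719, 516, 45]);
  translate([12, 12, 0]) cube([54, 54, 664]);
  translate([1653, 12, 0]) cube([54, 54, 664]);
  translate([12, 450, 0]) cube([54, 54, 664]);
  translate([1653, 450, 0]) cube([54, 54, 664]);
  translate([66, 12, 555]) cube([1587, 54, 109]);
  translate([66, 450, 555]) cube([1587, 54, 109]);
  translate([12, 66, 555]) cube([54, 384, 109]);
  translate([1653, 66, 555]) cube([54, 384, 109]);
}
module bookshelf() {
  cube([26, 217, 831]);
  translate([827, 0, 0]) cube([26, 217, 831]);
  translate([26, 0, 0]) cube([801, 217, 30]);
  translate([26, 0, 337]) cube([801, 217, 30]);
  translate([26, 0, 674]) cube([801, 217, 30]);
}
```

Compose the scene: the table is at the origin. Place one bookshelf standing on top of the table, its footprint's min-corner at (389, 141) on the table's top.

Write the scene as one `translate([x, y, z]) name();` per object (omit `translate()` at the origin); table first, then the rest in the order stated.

table();
translate([389, 141, 709]) bookshelf();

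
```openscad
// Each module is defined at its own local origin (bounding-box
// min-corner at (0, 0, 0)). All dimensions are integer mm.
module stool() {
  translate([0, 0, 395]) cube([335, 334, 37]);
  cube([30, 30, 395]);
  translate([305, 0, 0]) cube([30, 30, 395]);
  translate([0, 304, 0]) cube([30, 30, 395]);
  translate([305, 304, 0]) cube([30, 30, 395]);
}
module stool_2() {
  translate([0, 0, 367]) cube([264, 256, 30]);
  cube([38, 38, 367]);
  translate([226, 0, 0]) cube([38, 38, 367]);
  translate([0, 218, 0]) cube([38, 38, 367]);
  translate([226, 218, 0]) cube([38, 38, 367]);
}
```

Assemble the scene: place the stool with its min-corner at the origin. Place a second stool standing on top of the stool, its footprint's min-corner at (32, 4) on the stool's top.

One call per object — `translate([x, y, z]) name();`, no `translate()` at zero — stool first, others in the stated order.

stool();
translate([32, 4, 432]) stool_2();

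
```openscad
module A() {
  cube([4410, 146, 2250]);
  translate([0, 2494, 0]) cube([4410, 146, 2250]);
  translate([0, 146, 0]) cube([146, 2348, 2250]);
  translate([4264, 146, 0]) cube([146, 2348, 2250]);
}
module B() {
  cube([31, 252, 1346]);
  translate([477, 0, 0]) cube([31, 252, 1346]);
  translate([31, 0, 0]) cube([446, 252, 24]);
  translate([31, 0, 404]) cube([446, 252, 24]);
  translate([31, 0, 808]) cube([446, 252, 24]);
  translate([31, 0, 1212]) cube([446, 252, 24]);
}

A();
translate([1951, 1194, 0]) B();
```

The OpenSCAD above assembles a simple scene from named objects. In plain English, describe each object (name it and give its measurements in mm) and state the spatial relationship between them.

A is a box-shaped house frame (walls only): outside footprint 4410×2640 mm, wall height 2250 mm, wall thickness 146 mm. The two y-facing walls run the full x-width; the two x-facing walls fit between the inner faces of the y-facing walls.

B is a bookshelf 508 mm wide overall, 252 mm deep and 1346 mm tall. The two sides are 31 mm thick vertical panels. 4 horizontal shelves of 24 mm thickness span between the inner faces of the sides; the lowest shelf sits on the floor and shelves are stacked with a clear vertical gap of 380 mm between each pair.

The bookshelf sits inside the house frame, centred.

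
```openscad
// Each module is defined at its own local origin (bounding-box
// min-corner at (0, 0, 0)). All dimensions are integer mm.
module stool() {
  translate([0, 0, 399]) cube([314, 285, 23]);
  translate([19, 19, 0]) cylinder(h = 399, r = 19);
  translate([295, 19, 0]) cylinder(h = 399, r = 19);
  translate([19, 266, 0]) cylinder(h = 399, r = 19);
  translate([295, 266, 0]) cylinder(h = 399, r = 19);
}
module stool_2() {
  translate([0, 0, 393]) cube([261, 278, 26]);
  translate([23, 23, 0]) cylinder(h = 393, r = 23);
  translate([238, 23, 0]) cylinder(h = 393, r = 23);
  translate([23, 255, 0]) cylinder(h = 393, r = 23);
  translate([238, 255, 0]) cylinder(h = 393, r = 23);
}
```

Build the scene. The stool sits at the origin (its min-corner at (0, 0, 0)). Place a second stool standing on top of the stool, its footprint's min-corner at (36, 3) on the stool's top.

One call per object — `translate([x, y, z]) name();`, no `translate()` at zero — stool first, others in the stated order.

stool();
translate([36, 3, 422]) stool_2();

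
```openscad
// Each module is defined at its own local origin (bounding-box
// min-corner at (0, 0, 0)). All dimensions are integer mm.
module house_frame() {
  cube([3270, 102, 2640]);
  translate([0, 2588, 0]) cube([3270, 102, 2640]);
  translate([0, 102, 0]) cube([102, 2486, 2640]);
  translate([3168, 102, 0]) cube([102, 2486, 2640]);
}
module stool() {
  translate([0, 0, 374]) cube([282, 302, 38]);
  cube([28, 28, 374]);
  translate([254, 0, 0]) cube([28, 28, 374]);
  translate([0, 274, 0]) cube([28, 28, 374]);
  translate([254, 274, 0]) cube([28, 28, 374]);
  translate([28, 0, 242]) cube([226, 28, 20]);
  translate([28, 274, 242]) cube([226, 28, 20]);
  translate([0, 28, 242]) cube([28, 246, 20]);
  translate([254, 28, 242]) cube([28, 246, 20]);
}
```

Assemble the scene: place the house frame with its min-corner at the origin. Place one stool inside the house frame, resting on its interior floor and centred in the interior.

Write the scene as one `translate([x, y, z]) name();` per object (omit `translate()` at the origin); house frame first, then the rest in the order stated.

house_frame();
translate([1494, 1194, 0]) stool();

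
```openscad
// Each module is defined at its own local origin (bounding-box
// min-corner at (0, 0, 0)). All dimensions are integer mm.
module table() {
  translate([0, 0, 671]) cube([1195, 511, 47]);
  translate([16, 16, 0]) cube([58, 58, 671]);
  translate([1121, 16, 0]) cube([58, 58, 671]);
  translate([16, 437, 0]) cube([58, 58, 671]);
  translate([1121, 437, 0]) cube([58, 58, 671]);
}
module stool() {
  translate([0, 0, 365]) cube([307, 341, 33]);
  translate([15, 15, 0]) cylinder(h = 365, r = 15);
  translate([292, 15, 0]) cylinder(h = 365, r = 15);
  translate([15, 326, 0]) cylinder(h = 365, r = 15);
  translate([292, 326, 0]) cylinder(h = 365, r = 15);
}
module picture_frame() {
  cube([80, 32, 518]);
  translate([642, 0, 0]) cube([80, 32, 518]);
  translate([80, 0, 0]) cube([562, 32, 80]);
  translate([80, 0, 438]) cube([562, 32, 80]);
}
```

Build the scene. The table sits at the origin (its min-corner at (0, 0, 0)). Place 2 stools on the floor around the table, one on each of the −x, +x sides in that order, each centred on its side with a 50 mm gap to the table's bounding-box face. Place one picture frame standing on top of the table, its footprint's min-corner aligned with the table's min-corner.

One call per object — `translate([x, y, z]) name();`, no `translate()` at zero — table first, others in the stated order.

table();
translate([-357, 85, 0]) stool();
translate([1245, 85, 0]) stool();
translate([0, 0, 718]) picture_frame();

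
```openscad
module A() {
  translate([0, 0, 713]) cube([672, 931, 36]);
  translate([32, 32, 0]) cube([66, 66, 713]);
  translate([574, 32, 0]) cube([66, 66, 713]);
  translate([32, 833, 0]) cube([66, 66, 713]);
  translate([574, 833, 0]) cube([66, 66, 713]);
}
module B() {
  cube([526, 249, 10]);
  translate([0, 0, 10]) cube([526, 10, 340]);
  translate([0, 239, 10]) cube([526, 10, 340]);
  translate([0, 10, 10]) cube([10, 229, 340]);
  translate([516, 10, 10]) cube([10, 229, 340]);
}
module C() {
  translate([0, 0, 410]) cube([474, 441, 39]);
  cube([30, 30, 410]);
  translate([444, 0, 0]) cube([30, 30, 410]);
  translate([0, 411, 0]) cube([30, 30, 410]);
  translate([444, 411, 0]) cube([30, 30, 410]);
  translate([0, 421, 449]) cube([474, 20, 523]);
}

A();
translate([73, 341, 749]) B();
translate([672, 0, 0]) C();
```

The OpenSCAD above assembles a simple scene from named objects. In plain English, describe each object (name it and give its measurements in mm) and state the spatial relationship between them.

A is a table: top 672 mm (x) × 931 mm (y), 36 mm thick, upper face at z = 749 mm, on four 66×66 mm square legs, each inset 32 mm from the nearest pair of top edges, running from z = 0 to the bottom of the top.

B is an open-topped rectangular box: outside dimensions 526×249×350 mm, with a uniform wall and base thickness of 10 mm. The base is a full 526×249 slab on the floor; four walls sit on top of the base. The front and back walls (the −y and +y sides) span the full width; the two side walls fit between them.

C is a chair. The seat is a 474×441×39 mm slab with its top at z = 449 mm, on four 30×30 mm corner legs (flush with the seat edges, standing on z = 0). A flat backrest 20 mm thick, 523 mm tall, spans the full seat width and rises from the seat top along its +y edge, rear face flush with the rear of the seat.

The open box is on top of the table, centred. The chair is against the table's +x side, with their −y faces flush.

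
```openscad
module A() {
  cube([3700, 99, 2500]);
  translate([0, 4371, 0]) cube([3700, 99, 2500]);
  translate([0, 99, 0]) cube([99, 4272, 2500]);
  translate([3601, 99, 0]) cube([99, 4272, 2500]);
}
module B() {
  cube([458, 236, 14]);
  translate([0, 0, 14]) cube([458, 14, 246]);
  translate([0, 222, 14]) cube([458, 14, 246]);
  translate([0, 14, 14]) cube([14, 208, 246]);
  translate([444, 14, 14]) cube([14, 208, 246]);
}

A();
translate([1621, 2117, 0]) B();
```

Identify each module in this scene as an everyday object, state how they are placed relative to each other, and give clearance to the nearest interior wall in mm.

A is a house frame. B is an open box. The open box sits inside the house frame, centred. The clearance to the nearest interior wall is 1522 mm.

Clearances: x = 1522, y = 2018; minimum 1522 mm.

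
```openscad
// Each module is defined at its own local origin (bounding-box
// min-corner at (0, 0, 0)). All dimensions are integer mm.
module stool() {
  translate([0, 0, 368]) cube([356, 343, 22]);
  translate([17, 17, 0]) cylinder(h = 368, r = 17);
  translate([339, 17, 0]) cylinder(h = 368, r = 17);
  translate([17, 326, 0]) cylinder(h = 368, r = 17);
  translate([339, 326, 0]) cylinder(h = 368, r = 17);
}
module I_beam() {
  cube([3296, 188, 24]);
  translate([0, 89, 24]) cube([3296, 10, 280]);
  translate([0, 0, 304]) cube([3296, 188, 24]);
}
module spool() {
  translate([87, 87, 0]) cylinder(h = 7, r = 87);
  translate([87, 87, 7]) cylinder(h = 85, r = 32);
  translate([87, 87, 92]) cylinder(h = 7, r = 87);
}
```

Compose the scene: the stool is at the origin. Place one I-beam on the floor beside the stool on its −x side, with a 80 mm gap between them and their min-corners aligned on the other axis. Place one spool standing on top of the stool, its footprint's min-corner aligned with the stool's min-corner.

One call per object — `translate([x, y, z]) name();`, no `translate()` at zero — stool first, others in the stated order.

stool();
translate([-3376, 0, 0]) I_beam();
translate([0, 0, 390]) spool();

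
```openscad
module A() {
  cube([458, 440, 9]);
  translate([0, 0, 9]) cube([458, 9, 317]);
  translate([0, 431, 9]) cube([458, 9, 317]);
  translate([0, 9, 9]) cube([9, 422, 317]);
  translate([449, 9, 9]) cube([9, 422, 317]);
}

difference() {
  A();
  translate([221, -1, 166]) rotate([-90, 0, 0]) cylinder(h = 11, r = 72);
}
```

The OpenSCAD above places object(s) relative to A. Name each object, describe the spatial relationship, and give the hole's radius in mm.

A is an open box. The open box has a circular hole through its front wall. The hole's radius is 72 mm.

The subtracted cylinder has r = 72 mm.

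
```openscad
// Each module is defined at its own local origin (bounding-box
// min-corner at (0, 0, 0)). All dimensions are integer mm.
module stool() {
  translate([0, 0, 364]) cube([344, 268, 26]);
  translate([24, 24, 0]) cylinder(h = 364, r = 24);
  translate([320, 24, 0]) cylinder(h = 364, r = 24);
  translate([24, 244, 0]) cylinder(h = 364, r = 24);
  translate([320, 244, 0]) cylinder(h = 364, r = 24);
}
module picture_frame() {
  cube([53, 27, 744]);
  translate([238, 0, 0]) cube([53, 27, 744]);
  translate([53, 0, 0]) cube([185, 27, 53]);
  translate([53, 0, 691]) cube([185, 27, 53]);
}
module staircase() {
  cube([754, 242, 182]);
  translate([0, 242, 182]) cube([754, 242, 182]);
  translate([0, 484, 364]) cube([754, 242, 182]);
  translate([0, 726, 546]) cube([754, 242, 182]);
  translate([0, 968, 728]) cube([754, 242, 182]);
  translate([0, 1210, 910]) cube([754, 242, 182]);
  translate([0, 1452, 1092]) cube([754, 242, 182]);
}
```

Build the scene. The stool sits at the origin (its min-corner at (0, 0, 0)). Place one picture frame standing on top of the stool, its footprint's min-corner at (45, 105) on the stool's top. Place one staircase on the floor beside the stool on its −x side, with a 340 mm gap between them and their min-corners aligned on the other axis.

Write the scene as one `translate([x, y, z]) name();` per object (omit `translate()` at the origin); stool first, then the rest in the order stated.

stool();
translate([45, 105, 390]) picture_frame();
translate([-1094, 0, 0]) staircase();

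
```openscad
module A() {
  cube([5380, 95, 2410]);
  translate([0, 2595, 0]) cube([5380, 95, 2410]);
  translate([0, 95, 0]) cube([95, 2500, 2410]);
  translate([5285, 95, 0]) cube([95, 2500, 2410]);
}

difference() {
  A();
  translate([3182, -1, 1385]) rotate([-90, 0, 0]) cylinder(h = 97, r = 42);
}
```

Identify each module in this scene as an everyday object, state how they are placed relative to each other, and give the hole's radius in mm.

A is a house frame. The house frame has a circular hole through its front wall. The hole's radius is 42 mm.

The subtracted cylinder has r = 42 mm.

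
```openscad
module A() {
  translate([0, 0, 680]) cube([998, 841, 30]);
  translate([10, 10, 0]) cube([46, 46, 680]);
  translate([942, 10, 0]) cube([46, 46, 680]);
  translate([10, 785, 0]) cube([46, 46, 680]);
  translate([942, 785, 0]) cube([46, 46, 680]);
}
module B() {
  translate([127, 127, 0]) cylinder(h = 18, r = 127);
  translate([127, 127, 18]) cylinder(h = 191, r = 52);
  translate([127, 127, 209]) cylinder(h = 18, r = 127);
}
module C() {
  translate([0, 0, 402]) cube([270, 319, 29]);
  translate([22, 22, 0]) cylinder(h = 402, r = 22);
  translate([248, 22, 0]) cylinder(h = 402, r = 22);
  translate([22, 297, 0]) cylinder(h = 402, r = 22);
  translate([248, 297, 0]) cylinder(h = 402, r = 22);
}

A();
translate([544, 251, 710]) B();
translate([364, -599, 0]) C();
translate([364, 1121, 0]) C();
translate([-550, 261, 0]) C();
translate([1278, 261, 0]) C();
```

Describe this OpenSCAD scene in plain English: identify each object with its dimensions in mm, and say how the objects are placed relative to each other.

A is a rectangular dining table. The top is 998×841×30 mm with its upper surface at z = 710 mm. It stands on four 46×46 mm square legs, each inset 10 mm from the nearest pair of top edges, running from the floor to the underside of the top.

B is a spool: two coaxial disc flanges of radius 127 mm and thickness 18 mm, joined by a core cylinder of radius 52 mm and height 191 mm. The lower flange rests on z = 0 and the three cylinders share a vertical axis.

C is a four-legged stool. The seat is 270×319 mm, 29 mm thick, top at z = 431 mm. It stands on four round legs, each 44 mm in diameter, from z = 0 to the seat underside, each leg's axis is inset half a diameter from the nearest pair of seat edges (so the leg's bounding box is flush with the corner).

The spool is on top of the table. Four stools sit around the table at the −y, +y, −x, +x sides.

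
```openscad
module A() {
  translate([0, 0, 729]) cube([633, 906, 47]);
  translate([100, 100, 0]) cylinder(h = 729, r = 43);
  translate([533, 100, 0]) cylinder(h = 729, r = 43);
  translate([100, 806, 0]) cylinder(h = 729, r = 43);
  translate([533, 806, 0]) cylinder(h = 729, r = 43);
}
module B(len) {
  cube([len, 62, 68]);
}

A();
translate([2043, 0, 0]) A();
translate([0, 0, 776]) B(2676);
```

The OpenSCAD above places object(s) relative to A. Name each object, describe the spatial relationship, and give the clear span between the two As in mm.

A is a table. B is a beam. A beam spans the tops of two tables. The clear span between the two tables is 1410 mm.

Second table starts at x = 2043; first ends at x = 633; clear span = 2043 − 633 = 1410 mm.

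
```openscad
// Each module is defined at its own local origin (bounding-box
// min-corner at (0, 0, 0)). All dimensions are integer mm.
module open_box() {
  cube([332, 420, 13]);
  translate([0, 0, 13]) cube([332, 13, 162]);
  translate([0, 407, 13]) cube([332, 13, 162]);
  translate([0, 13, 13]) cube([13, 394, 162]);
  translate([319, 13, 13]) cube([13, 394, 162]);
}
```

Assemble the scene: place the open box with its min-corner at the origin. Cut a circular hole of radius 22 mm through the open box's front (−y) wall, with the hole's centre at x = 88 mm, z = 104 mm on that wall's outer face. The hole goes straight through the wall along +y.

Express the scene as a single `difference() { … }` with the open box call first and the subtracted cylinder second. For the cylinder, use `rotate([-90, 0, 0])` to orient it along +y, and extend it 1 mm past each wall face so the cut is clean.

difference() {
  open_box();
  translate([88, -1, 104]) rotate([-90, 0, 0]) cylinder(h = 15, r = 22);
}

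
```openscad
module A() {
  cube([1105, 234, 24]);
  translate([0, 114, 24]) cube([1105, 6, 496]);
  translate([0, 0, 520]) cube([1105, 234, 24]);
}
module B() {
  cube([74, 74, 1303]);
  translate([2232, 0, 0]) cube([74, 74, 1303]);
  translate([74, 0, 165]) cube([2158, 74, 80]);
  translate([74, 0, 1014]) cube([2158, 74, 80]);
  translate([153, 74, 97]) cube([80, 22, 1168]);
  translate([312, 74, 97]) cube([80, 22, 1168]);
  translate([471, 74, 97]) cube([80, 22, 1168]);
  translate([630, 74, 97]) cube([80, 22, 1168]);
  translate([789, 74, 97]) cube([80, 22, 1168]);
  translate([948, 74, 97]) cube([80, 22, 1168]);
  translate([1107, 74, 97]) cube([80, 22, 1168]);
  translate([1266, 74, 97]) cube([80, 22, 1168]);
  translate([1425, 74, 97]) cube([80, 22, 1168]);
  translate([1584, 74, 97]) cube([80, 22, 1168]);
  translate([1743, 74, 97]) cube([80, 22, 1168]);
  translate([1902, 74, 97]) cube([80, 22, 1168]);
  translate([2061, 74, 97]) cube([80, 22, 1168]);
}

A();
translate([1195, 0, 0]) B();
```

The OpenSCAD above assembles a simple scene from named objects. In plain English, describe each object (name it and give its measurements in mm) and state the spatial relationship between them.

A is an I-beam lying along x, 1105 mm long. Overall section height 544 mm. Two flanges 234 mm wide (y) and 24 mm thick, one on the floor and one at the top; a web 6 mm thick runs between them, centred on the flange width.

B is a fence section. Two 74×74 mm posts, 1303 mm tall, stand on the floor with a clear span of 2158 mm between their inner faces. Two horizontal rails of 74×80 mm section span the gap between the posts with their undersides at z = 165 mm and z = 1014 mm, flush with the posts' −y face. 13 pickets, each 80 mm wide, 22 mm thick and 1168 mm tall, are fixed to the +y face of the rails with their bottoms at z = 97 mm, evenly spaced across the span with equal gaps (rounded down to the nearest mm) at the −x end and between each pair — any rounding remainder accumulates at the +x end.

The fence section is on the floor beside the I-beam on its +x side.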